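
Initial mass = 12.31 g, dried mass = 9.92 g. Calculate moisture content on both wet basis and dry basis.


Wet basis = 19.4%
Dry basis = 24.1%


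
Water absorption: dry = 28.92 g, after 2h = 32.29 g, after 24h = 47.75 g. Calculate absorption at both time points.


2h absorption = 11.7%
24h absorption = 65.1%


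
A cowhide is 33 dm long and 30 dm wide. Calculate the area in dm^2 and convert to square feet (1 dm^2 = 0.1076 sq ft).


Area = 33 x 30 = 990 dm^2
Conversion: 990 x 0.1076 = 106.52 sq ft


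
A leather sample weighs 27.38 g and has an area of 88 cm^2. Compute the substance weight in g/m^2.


3111.4 g/m^2

Substance weight = mass / area x 10000
SW = 27.38 / 88 x 10000
SW = 3111.4 g/m^2


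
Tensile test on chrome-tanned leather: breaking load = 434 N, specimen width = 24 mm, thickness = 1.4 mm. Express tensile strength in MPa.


Cross-section = 24 x 1.4 = 33.6 mm^2
TS = 434 / 33.6 = 12.92 MPa
(1 N/mm^2 = 1 MPa)


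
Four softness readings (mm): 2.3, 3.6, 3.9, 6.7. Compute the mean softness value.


Sum = 2.3 + 3.6 + 3.9 + 6.7
Mean = 16.5 / 4 = 4.13 mm


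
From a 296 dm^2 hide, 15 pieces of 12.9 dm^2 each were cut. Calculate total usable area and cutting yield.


Total usable = 15 x 12.9 = 193.5 dm^2
Yield = 193.5 / 296 x 100 = 65.4%


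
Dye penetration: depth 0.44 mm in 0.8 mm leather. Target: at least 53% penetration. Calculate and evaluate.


Penetration = 55.0%
Meets target: Yes


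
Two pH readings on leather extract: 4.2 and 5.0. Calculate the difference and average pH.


Difference = |4.2 - 5.0| = 0.8
Average = (4.2 + 5.0) / 2 = 4.60


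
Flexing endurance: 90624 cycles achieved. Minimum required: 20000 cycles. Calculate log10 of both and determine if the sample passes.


log10(90624) = 4.96
log10(20000) = 4.30
Passes: Yes


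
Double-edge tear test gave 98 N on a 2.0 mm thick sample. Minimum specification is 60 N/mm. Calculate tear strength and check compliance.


Tear strength = 98 / 2.0 = 49.0 N/mm
Required minimum = 60 N/mm
Compliant: No


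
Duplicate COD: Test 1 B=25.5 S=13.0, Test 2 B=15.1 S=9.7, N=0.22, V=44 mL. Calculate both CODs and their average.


COD1 = (25.5 - 13.0) x 0.22 x 8000 / 44 = 500.0 mg/L
COD2 = (15.1 - 9.7) x 0.22 x 8000 / 44 = 216.0 mg/L
Average = (500.0 + 216.0) / 2 = 358.0 mg/L


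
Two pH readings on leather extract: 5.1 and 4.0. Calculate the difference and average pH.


Difference = 1.1
Average pH = 4.55


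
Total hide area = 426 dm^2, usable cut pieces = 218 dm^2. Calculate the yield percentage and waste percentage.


Yield = 51.2%
Waste = 48.8%


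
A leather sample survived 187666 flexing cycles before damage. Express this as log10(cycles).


log10(187666) = 5.27


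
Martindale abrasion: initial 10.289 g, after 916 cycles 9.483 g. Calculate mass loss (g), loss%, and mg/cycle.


Loss = 10.289 - 9.483 = 0.806 g
Loss% = 0.806 / 10.289 x 100 = 7.83%
Rate = 0.806 / 916 x 1000 = 0.880 mg/cycle


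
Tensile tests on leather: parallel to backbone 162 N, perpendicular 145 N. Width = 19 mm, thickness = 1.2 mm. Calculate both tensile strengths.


Area = 19 x 1.2 = 22.8 mm^2
TS (parallel) = 162 / 22.8 = 7.11 N/mm^2
TS (perpendicular) = 145 / 22.8 = 6.36 N/mm^2


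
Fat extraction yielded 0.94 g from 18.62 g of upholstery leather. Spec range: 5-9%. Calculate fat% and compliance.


Fat content = 5.0%
Compliant: Yes


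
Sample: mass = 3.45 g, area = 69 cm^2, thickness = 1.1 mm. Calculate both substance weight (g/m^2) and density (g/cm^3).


Substance weight = 500.0 g/m^2
Density = 0.455 g/cm^3

SW = 3.45 / 69 x 10000 = 500.0 g/m^2
Volume = 69 x 1.1 / 10 = 7.59 cm^3
Density = 3.45 / 7.59 = 0.455 g/cm^3


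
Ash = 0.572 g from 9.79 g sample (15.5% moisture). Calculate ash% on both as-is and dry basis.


As-is ash = 5.84%
Dry-basis ash = 6.91%

As-is ash% = 0.572 / 9.79 x 100 = 5.84%
Dry mass = 9.79 x (100 - 15.5) / 100 = 8.27255 g
Dry-basis ash% = 0.572 / 8.27255 x 100 = 6.91%


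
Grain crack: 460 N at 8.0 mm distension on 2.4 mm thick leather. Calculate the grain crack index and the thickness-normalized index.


Crack index = 460 / 8.0 = 57.5 N/mm
Normalized = 57.5 / 2.4 = 24.0 N/mm per mm


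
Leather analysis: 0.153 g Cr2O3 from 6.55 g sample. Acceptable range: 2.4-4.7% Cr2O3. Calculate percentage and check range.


Cr2O3 = 2.34%
Within range: No

Cr2O3% = 0.153 / 6.55 x 100 = 2.34%
Acceptable range: 2.4 to 4.7%
Within range: No


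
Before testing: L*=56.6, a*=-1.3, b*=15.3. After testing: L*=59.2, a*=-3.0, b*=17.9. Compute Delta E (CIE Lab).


Delta E = 4.05

dL = 59.2 - 56.6 = 2.6
da = -3.0 - (-1.3) = -1.7
db = 17.9 - 15.3 = 2.6
dE = sqrt((2.6)^2 + (-1.7)^2 + (2.6)^2) = 4.05


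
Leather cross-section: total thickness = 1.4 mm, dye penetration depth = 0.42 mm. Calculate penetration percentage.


30.0%


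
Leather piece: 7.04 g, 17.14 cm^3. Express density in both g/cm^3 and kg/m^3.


Density = 7.04 / 17.14 = 0.411 g/cm^3
Convert: 0.411 x 1000 = 411 kg/m^3


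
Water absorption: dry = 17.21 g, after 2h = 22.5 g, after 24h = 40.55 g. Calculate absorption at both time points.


WA (2h) = (22.5 - 17.21) / 17.21 x 100 = 30.7%
WA (24h) = (40.55 - 17.21) / 17.21 x 100 = 135.6%


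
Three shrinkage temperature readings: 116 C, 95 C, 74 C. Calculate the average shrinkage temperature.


95.0 C

Average = (116 + 95 + 74) / 3
Average = 285 / 3 = 95.0 C


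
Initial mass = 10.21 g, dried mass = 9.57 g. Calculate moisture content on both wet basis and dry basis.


Wet basis = 6.3%
Dry basis = 6.7%


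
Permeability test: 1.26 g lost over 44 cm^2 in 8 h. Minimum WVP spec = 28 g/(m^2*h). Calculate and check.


WVP = 1.26 / (44 x 8) x 10000 = 35.80 g/(m^2*h)
Minimum: 28 g/(m^2*h)
Meets spec: Yes


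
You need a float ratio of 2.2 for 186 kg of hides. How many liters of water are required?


Water = hide weight x target ratio
Water = 186 x 2.2 = 409.2 L


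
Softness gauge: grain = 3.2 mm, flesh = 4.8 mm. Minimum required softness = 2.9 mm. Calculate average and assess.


Average softness = 4.00 mm
Meets requirement: Yes

Average = (3.2 + 4.8) / 2 = 4.00 mm
Minimum = 2.9 mm
Meets requirement: Yes


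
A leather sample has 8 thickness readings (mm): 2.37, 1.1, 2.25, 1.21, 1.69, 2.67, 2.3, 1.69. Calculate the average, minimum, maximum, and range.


Sum = 15.28
Average = 15.28 / 8 = 1.91 mm
Minimum = 1.1 mm
Maximum = 2.67 mm
Range = 2.67 - 1.1 = 1.57 mm


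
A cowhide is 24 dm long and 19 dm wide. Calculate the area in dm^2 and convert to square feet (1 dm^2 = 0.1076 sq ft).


456 dm^2
49.07 sq ft


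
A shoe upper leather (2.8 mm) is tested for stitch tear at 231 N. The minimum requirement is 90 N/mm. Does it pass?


STS = 82.5 N/mm
Passes: No

STS = 231 / 2.8 = 82.5 N/mm
Minimum required: 90 N/mm
Passes: No


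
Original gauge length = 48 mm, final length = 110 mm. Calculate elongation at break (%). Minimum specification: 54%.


Elongation = 129.2%
Meets spec: Yes

Extension = 110 - 48 = 62 mm
Elongation = 62 / 48 x 100 = 129.2%
Minimum required: 54%
Meets specification: Yes


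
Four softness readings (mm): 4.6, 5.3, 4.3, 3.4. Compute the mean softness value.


Sum = 4.6 + 5.3 + 4.3 + 3.4
Mean = 17.6 / 4 = 4.40 mm


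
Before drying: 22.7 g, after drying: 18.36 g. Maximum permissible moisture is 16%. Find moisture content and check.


MC = (22.7 - 18.36) / 22.7 x 100 = 19.1%
Maximum: 16%
Acceptable: No


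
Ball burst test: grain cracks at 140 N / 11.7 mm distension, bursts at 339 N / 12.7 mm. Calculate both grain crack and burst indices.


Crack index = 12.0 N/mm
Burst index = 26.7 N/mm

Crack index = 140 / 11.7 = 12.0 N/mm
Burst index = 339 / 12.7 = 26.7 N/mm


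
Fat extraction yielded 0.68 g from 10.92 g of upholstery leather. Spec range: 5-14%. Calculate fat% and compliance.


Fat content = 6.2%
Compliant: Yes

Fat% = 0.68 / 10.92 x 100 = 6.2%
Spec range: 5-14%
Compliant: Yes


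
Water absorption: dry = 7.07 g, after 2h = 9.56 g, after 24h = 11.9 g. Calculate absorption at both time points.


2h absorption = 35.2%
24h absorption = 68.3%

WA (2h) = (9.56 - 7.07) / 7.07 x 100 = 35.2%
WA (24h) = (11.9 - 7.07) / 7.07 x 100 = 68.3%


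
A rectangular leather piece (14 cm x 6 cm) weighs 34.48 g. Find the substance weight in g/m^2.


Area = 14 x 6 = 84 cm^2
SW = 34.48 / 84 x 10000 = 4104.8 g/m^2


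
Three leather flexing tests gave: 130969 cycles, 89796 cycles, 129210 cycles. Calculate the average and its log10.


Average = 116658 cycles
log10 = 5.07

Average = (130969 + 89796 + 129210) / 3 = 116658 cycles
log10(116658) = 5.07


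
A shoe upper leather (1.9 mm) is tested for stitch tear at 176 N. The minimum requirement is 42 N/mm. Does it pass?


STS = 92.6 N/mm
Passes: Yes

STS = 176 / 1.9 = 92.6 N/mm
Minimum required: 42 N/mm
Passes: Yes


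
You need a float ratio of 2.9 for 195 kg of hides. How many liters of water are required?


Water = hide weight x target ratio
Water = 195 x 2.9 = 565.5 L


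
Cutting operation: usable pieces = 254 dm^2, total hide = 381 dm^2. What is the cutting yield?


Yield = usable / total x 100
Yield = 254 / 381 x 100 = 66.7%


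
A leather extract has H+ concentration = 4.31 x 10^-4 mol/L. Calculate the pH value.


pH = -log10[H+]
pH = -log10(4.31 x 10^-4) = 3.37


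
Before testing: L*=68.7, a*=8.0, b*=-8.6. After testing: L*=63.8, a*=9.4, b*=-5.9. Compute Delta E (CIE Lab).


dL = 63.8 - 68.7 = -4.9
da = 9.4 - 8.0 = 1.4
db = -5.9 - (-8.6) = 2.7
dE = sqrt((-4.9)^2 + (1.4)^2 + (2.7)^2) = 5.77


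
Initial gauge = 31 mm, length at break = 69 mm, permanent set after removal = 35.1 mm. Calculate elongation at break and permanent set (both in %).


Elongation at break = (69 - 31) / 31 x 100 = 122.6%
Permanent set = (35.1 - 31) / 31 x 100 = 13.2%


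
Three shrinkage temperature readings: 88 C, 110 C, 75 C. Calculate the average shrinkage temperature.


91.0 C


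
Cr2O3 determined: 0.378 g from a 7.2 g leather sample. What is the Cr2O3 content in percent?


5.25%


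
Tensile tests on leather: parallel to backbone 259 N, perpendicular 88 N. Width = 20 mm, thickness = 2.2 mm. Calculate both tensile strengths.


Area = 20 x 2.2 = 44.0 mm^2
TS (parallel) = 259 / 44.0 = 5.89 N/mm^2
TS (perpendicular) = 88 / 44.0 = 2.00 N/mm^2


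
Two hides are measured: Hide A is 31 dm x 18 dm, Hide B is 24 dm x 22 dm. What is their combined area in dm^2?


1086 dm^2

Hide A area = 31 x 18 = 558 dm^2
Hide B area = 24 x 22 = 528 dm^2
Total = 558 + 528 = 1086 dm^2


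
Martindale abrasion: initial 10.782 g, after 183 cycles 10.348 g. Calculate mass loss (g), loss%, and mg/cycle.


Loss = 10.782 - 10.348 = 0.434 g
Loss% = 0.434 / 10.782 x 100 = 4.03%
Rate = 0.434 / 183 x 1000 = 2.372 mg/cycle


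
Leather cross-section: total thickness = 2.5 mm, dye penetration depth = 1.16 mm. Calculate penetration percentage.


Penetration% = 1.16 / 2.5 x 100
Penetration = 46.4%


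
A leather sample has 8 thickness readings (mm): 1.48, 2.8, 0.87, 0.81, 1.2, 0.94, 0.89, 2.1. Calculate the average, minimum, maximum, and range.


Sum = 11.09
Average = 11.09 / 8 = 1.39 mm
Minimum = 0.81 mm
Maximum = 2.8 mm
Range = 2.8 - 0.81 = 1.99 mm


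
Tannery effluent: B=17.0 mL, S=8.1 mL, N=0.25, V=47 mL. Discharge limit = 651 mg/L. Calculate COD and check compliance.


COD = 378.7 mg/L
Compliant: Yes

COD = (17.0 - 8.1) x 0.25 x 8000 / 47 = 378.7 mg/L
Limit: 651 mg/L
Compliant: Yes


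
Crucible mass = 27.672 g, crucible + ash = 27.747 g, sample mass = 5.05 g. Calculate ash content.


Ash mass = 27.747 - 27.672 = 0.075 g
Ash% = 0.075 / 5.05 x 100 = 1.49%


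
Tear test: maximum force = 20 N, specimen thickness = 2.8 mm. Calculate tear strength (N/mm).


7.1 N/mm

Tear strength = force / thickness
Tear = 20 / 2.8 = 7.1 N/mm


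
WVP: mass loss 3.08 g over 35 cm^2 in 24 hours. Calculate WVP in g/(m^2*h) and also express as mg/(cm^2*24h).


WVP = 36.67 g/(m^2*h)
Daily rate = 88.00 mg/(cm^2*24h)


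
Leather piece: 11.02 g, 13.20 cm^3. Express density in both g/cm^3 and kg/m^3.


Density = 11.02 / 13.20 = 0.835 g/cm^3
Convert: 0.835 x 1000 = 835 kg/m^3


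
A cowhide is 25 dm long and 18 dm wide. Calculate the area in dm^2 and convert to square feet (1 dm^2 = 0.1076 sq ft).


Area = 25 x 18 = 450 dm^2
Conversion: 450 x 0.1076 = 48.42 sq ft


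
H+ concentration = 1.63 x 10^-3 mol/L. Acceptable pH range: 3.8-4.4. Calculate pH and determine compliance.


pH = -log10(1.63 x 10^-3) = 2.79
Range: 3.8 to 4.4
Compliant: No


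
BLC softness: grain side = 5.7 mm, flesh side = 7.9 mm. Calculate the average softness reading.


Average = (5.7 + 7.9) / 2
Average = 6.80 mm


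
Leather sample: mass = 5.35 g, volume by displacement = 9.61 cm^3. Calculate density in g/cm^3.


Density = mass / volume
Density = 5.35 / 9.61 = 0.557 g/cm^3


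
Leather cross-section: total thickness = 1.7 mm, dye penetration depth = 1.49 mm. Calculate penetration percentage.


Penetration% = 1.49 / 1.7 x 100
Penetration = 87.6%


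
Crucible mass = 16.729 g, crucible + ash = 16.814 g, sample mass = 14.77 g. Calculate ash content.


Ash mass = 16.814 - 16.729 = 0.085 g
Ash% = 0.085 / 14.77 x 100 = 0.58%


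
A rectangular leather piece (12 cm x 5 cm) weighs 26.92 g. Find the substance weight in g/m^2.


4486.7 g/m^2


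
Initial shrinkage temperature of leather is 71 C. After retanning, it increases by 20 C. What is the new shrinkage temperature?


New Ts = 71 + 20 = 91 C


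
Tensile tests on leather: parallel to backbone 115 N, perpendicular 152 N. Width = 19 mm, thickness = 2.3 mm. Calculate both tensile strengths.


Area = 19 x 2.3 = 43.7 mm^2
TS (parallel) = 115 / 43.7 = 2.63 N/mm^2
TS (perpendicular) = 152 / 43.7 = 3.48 N/mm^2


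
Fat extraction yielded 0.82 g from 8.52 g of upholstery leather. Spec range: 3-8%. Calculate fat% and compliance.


Fat content = 9.6%
Compliant: No

Fat% = 0.82 / 8.52 x 100 = 9.6%
Spec range: 3-8%
Compliant: No


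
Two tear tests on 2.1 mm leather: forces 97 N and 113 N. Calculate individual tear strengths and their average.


Tear 1 = 46.2 N/mm
Tear 2 = 53.8 N/mm
Average = 50.0 N/mm


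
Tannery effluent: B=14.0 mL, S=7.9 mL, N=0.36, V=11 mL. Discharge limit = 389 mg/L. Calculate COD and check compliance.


COD = (14.0 - 7.9) x 0.36 x 8000 / 11 = 1597.1 mg/L
Limit: 389 mg/L
Compliant: No


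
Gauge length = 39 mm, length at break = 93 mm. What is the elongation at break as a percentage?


Extension = 93 - 39 = 54 mm
Elongation = 54 / 39 x 100 = 138.5%


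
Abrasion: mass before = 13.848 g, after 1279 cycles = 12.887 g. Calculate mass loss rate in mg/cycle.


Mass loss = 13.848 - 12.887 = 0.961 g
Rate = 0.961 / 1279 x 1000 = 0.751 mg/cycle


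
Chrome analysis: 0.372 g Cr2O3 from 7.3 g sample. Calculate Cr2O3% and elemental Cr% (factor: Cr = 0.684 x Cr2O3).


Cr2O3% = 0.372 / 7.3 x 100 = 5.10%
Cr% = 5.10 x 0.684 = 3.49%


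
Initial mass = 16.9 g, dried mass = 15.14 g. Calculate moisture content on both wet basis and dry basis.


Wet basis = 10.4%
Dry basis = 11.6%

Moisture lost = 16.9 - 15.14 = 1.76 g
Wet basis MC = 1.76 / 16.9 x 100 = 10.4%
Dry basis MC = 1.76 / 15.14 x 100 = 11.6%


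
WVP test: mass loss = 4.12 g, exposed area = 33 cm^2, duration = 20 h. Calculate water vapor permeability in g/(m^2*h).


WVP = mass_loss / (area x time) x 10000
WVP = 4.12 / (33 x 20) x 10000
WVP = 4.12 / 660 x 10000 = 62.42 g/(m^2*h)


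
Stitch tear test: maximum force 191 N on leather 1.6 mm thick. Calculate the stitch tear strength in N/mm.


119.4 N/mm

Stitch tear strength = force / thickness
STS = 191 / 1.6 = 119.4 N/mm


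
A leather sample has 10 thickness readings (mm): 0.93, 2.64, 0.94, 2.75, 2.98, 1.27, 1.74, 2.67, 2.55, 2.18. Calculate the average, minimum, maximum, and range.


Average = 2.07 mm
Min = 0.93 mm
Max = 2.98 mm
Range = 2.05 mm


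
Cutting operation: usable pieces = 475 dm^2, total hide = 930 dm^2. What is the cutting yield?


51.1%

Yield = usable / total x 100
Yield = 475 / 930 x 100 = 51.1%


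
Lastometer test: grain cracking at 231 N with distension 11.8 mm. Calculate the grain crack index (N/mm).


Grain crack index = force / distension
Index = 231 / 11.8 = 19.6 N/mm


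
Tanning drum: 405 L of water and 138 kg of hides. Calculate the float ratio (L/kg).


2.9


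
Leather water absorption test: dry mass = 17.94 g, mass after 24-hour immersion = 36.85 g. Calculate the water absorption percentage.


105.4%


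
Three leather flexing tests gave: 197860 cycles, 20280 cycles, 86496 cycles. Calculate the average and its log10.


Average = (197860 + 20280 + 86496) / 3 = 101545 cycles
log10(101545) = 5.01


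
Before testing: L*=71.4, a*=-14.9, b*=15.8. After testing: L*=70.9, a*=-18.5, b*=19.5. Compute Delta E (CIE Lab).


dL = 70.9 - 71.4 = -0.5
da = -18.5 - (-14.9) = -3.6
db = 19.5 - 15.8 = 3.7
dE = sqrt((-0.5)^2 + (-3.6)^2 + (3.7)^2) = 5.19


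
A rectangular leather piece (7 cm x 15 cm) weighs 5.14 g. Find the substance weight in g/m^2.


489.5 g/m^2

Area = 7 x 15 = 105 cm^2
SW = 5.14 / 105 x 10000 = 489.5 g/m^2


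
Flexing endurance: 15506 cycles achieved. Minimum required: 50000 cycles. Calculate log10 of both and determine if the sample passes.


log10(15506) = 4.19
log10(50000) = 4.70
Passes: No


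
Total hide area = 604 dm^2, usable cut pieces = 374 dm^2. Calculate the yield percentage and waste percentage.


Yield = 61.9%
Waste = 38.1%


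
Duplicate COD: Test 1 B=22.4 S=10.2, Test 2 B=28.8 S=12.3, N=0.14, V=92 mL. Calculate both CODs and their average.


COD1 = 148.5 mg/L
COD2 = 200.9 mg/L
Average = 174.7 mg/L

COD1 = (22.4 - 10.2) x 0.14 x 8000 / 92 = 148.5 mg/L
COD2 = (28.8 - 12.3) x 0.14 x 8000 / 92 = 200.9 mg/L
Average = (148.5 + 200.9) / 2 = 174.7 mg/L


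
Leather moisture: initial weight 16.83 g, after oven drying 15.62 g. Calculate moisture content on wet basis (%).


7.2%

Moisture = 16.83 - 15.62 = 1.21 g
MC = 1.21 / 16.83 x 100 = 7.2%


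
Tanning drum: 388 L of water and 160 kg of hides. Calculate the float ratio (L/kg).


2.4

Float ratio = water / hide weight
Ratio = 388 / 160 = 2.4


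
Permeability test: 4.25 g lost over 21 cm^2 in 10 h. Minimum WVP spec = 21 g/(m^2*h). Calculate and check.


WVP = 202.38 g/(m^2*h)
Meets specification: Yes

WVP = 4.25 / (21 x 10) x 10000 = 202.38 g/(m^2*h)
Minimum: 21 g/(m^2*h)
Meets spec: Yes


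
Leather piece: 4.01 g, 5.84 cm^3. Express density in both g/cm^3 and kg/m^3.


0.687 g/cm^3
687 kg/m^3

Density = 4.01 / 5.84 = 0.687 g/cm^3
Convert: 0.687 x 1000 = 687 kg/m^3


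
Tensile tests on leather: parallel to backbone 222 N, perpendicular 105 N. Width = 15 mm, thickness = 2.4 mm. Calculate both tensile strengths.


Area = 15 x 2.4 = 36.0 mm^2
TS (parallel) = 222 / 36.0 = 6.17 N/mm^2
TS (perpendicular) = 105 / 36.0 = 2.92 N/mm^2


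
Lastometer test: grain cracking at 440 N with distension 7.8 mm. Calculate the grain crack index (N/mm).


56.4 N/mm


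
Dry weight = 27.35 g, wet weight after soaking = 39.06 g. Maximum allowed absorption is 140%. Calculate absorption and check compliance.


WA = (39.06 - 27.35) / 27.35 x 100 = 42.8%
Maximum allowed: 140%
Compliant: Yes


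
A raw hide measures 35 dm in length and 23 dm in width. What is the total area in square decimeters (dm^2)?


Area = length x width
Area = 35 x 23 = 805 dm^2


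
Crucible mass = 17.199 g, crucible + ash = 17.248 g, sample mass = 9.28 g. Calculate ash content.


Ash mass = 17.248 - 17.199 = 0.049 g
Ash% = 0.049 / 9.28 x 100 = 0.53%


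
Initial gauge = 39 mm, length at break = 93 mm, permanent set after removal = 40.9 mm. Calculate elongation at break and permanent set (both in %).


Elongation at break = 138.5%
Permanent set = 4.9%

Elongation at break = (93 - 39) / 39 x 100 = 138.5%
Permanent set = (40.9 - 39) / 39 x 100 = 4.9%


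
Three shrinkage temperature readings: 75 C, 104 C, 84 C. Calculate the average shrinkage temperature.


Average = (75 + 104 + 84) / 3
Average = 263 / 3 = 87.7 C


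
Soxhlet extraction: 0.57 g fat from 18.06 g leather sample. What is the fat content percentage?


3.2%


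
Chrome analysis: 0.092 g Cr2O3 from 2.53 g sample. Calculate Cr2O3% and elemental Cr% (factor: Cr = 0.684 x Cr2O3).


Cr2O3% = 0.092 / 2.53 x 100 = 3.64%
Cr% = 3.64 x 0.684 = 2.49%


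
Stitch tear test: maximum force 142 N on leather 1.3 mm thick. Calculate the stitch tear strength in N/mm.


Stitch tear strength = force / thickness
STS = 142 / 1.3 = 109.2 N/mm


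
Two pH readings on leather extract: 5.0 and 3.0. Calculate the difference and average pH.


Difference = 2.0
Average pH = 4.00

Difference = |5.0 - 3.0| = 2.0
Average = (5.0 + 3.0) / 2 = 4.00


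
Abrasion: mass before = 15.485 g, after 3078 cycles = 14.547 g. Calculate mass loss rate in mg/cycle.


0.305 mg/cycle


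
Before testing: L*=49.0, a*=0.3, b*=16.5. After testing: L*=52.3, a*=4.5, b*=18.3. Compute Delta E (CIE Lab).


dL = 52.3 - 49.0 = 3.3
da = 4.5 - 0.3 = 4.2
db = 18.3 - 16.5 = 1.8
dE = sqrt((3.3)^2 + (4.2)^2 + (1.8)^2) = 5.64


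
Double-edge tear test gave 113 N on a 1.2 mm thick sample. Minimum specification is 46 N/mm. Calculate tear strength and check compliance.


Tear strength = 113 / 1.2 = 94.2 N/mm
Required minimum = 46 N/mm
Compliant: Yes


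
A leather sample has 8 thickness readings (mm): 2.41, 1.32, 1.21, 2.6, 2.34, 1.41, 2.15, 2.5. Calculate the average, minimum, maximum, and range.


Sum = 15.94
Average = 15.94 / 8 = 1.99 mm
Minimum = 1.21 mm
Maximum = 2.6 mm
Range = 2.6 - 1.21 = 1.39 mm


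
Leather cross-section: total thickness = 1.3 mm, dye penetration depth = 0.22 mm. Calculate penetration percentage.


Penetration% = 0.22 / 1.3 x 100
Penetration = 16.9%


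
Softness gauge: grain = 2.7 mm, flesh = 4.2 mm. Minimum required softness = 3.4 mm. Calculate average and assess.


Average = (2.7 + 4.2) / 2 = 3.45 mm
Minimum = 3.4 mm
Meets requirement: Yes


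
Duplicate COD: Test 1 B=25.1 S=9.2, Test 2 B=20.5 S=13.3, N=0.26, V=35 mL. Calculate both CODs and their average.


COD1 = 944.9 mg/L
COD2 = 427.9 mg/L
Average = 686.4 mg/L

COD1 = (25.1 - 9.2) x 0.26 x 8000 / 35 = 944.9 mg/L
COD2 = (20.5 - 13.3) x 0.26 x 8000 / 35 = 427.9 mg/L
Average = (944.9 + 427.9) / 2 = 686.4 mg/L


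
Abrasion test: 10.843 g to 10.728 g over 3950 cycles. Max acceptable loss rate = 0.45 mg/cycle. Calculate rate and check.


Rate = 0.029 mg/cycle
Passes: Yes

Loss = 10.843 - 10.728 = 0.115 g
Rate = 0.115 g / 3950 cycles x 1000 = 0.029 mg/cycle
Max = 0.45 mg/cycle
Passes: Yes


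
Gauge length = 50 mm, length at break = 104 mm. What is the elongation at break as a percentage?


108.0%

Extension = 104 - 50 = 54 mm
Elongation = 54 / 50 x 100 = 108.0%


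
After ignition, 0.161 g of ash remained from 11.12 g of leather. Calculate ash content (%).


Ash% = 0.161 / 11.12 x 100
Ash% = 1.45%


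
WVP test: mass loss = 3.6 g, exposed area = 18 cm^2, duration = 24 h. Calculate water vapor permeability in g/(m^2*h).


83.33 g/(m^2*h)

WVP = mass_loss / (area x time) x 10000
WVP = 3.6 / (18 x 24) x 10000
WVP = 3.6 / 432 x 10000 = 83.33 g/(m^2*h)


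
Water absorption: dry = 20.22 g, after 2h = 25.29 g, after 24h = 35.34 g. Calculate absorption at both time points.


WA (2h) = (25.29 - 20.22) / 20.22 x 100 = 25.1%
WA (24h) = (35.34 - 20.22) / 20.22 x 100 = 74.8%


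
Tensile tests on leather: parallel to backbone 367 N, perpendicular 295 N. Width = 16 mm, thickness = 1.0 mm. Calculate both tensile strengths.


Area = 16 x 1.0 = 16.0 mm^2
TS (parallel) = 367 / 16.0 = 22.94 N/mm^2
TS (perpendicular) = 295 / 16.0 = 18.44 N/mm^2


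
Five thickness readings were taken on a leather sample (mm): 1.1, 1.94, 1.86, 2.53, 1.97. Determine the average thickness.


Sum = 1.1 + 1.94 + 1.86 + 2.53 + 1.97 = 9.40
Average = 9.40 / 5 = 1.88 mm


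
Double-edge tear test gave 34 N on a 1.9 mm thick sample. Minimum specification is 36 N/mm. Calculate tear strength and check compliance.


Tear strength = 34 / 1.9 = 17.9 N/mm
Required minimum = 36 N/mm
Compliant: No


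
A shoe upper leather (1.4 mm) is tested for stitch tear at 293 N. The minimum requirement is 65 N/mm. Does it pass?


STS = 293 / 1.4 = 209.3 N/mm
Minimum required: 65 N/mm
Passes: Yes


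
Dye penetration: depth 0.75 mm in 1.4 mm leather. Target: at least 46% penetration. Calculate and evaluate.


Penetration = 0.75 / 1.4 x 100 = 53.6%
Target: 46%
Meets target: Yes


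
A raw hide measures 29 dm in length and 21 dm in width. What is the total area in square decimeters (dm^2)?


Area = length x width
Area = 29 x 21 = 609 dm^2


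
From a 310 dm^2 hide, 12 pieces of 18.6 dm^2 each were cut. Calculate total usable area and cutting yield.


Usable area = 223.2 dm^2
Yield = 72.0%

Total usable = 12 x 18.6 = 223.2 dm^2
Yield = 223.2 / 310 x 100 = 72.0%


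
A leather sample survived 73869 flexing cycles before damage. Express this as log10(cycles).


4.87


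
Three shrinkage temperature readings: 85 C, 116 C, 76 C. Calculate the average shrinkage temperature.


Average = (85 + 116 + 76) / 3
Average = 277 / 3 = 92.3 C


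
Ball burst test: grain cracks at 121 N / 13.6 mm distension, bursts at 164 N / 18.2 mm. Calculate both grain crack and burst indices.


Crack index = 8.9 N/mm
Burst index = 9.0 N/mm


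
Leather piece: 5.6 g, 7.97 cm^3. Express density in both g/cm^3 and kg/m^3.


0.703 g/cm^3
703 kg/m^3


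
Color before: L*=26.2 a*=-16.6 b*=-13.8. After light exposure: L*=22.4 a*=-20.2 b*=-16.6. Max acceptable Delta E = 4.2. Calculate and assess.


Delta E = 5.94
Passes: No


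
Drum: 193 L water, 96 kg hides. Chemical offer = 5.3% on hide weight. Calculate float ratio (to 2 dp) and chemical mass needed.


Float ratio = 2.01
Chemical needed = 5.088 kg


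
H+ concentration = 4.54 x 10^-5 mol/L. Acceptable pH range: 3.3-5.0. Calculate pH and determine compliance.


pH = 4.34
Compliant: Yes

pH = -log10(4.54 x 10^-5) = 4.34
Range: 3.3 to 5.0
Compliant: Yes


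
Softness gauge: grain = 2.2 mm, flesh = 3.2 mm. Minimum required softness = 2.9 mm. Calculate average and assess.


Average = (2.2 + 3.2) / 2 = 2.70 mm
Minimum = 2.9 mm
Meets requirement: No


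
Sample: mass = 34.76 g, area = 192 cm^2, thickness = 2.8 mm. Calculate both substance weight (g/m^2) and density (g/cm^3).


Substance weight = 1810.4 g/m^2
Density = 0.647 g/cm^3

SW = 34.76 / 192 x 10000 = 1810.4 g/m^2
Volume = 192 x 2.8 / 10 = 53.76 cm^3
Density = 34.76 / 53.76 = 0.647 g/cm^3


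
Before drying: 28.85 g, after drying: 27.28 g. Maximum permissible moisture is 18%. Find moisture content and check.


MC = (28.85 - 27.28) / 28.85 x 100 = 5.4%
Maximum: 18%
Acceptable: Yes


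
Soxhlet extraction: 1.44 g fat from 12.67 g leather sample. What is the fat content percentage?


11.4%

Fat content = 1.44 / 12.67 x 100
Fat = 11.4%


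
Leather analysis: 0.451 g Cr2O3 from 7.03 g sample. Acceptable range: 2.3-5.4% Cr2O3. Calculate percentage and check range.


Cr2O3 = 6.42%
Within range: No

Cr2O3% = 0.451 / 7.03 x 100 = 6.42%
Acceptable range: 2.3 to 5.4%
Within range: No


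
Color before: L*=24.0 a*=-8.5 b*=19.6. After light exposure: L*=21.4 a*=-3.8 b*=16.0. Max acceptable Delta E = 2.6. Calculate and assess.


Delta E = 6.47
Passes: No


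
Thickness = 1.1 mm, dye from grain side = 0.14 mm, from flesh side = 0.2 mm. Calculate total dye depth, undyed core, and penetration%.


Total dyed = 0.14 + 0.2 = 0.34 mm
Undyed core = 1.1 - 0.34 = 0.76 mm
Penetration = 0.34 / 1.1 x 100 = 30.9%


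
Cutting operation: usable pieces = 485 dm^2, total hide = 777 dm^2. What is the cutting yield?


Yield = usable / total x 100
Yield = 485 / 777 x 100 = 62.4%


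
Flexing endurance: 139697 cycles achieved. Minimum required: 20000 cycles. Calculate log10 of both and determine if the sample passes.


log10(139697) = 5.15
log10(20000) = 4.30
Passes: Yes


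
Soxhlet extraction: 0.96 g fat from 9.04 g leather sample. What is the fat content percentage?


Fat content = 0.96 / 9.04 x 100
Fat = 10.6%


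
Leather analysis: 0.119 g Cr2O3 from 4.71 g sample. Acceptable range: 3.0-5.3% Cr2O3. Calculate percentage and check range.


Cr2O3 = 2.53%
Within range: No

Cr2O3% = 0.119 / 4.71 x 100 = 2.53%
Acceptable range: 3.0 to 5.3%
Within range: No


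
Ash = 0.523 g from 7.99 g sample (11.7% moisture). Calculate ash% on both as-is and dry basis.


As-is ash% = 0.523 / 7.99 x 100 = 6.55%
Dry mass = 7.99 x (100 - 11.7) / 100 = 7.05517 g
Dry-basis ash% = 0.523 / 7.05517 x 100 = 7.41%


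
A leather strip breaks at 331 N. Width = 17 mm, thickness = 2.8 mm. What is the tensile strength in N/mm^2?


Cross-sectional area = 17 x 2.8 = 47.6 mm^2
Tensile strength = 331 / 47.6 = 6.95 N/mm^2


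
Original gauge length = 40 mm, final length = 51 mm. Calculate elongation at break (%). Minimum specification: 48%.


Elongation = 27.5%
Meets spec: No


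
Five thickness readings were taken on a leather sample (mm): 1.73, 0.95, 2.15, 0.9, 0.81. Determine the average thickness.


Sum = 1.73 + 0.95 + 2.15 + 0.9 + 0.81 = 6.54
Average = 6.54 / 5 = 1.31 mm


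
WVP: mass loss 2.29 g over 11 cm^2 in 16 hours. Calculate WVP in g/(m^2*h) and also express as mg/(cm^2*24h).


WVP = 2.29 / (11 x 16) x 10000 = 130.11 g/(m^2*h)
Mass loss in mg = 2.29 x 1000 = 2290 mg
Per cm^2 per 24h in mg: 2290 x 24 / (11 x 16) = 54960 / 176 = 312.27 mg/(cm^2*24h)


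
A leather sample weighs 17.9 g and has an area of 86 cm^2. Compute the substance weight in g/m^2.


2081.4 g/m^2

Substance weight = mass / area x 10000
SW = 17.9 / 86 x 10000
SW = 2081.4 g/m^2


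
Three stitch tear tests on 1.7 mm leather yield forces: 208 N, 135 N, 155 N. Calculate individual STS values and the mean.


STS1 = 122.4 N/mm
STS2 = 79.4 N/mm
STS3 = 91.2 N/mm
Mean = 97.7 N/mm


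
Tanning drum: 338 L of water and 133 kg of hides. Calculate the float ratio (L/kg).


Float ratio = water / hide weight
Ratio = 338 / 133 = 2.5


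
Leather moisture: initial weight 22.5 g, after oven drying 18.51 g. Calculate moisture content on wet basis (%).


17.7%

Moisture = 22.5 - 18.51 = 3.99 g
MC = 3.99 / 22.5 x 100 = 17.7%


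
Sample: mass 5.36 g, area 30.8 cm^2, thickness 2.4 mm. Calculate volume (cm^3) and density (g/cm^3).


Volume = 7.392 cm^3
Density = 0.725 g/cm^3

Thickness in cm = 2.4 / 10 = 0.24 cm
Volume = 30.8 x 0.24 = 7.392 cm^3
Density = 5.36 / 7.392 = 0.725 g/cm^3


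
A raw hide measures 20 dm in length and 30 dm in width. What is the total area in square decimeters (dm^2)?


Area = length x width
Area = 20 x 30 = 600 dm^2


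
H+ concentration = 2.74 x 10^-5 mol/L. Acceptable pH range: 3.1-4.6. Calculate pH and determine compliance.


pH = -log10(2.74 x 10^-5) = 4.56
Range: 3.1 to 4.6
Compliant: Yes


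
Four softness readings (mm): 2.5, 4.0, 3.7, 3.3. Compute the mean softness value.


Sum = 2.5 + 4.0 + 3.7 + 3.3
Mean = 13.5 / 4 = 3.38 mm


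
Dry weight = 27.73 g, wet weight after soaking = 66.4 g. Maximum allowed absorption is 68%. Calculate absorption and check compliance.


Absorption = 139.5%
Compliant: No


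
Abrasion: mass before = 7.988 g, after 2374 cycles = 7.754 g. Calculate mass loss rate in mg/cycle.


Mass loss = 7.988 - 7.754 = 0.234 g
Rate = 0.234 / 2374 x 1000 = 0.099 mg/cycle


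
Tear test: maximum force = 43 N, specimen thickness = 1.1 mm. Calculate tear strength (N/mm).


39.1 N/mm


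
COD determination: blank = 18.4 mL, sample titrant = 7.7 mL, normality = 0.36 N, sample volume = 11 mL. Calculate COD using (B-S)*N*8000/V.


COD = (18.4 - 7.7) x 0.36 x 8000 / 11
COD = 10.7 x 0.36 x 8000 / 11
COD = 2801.5 mg/L


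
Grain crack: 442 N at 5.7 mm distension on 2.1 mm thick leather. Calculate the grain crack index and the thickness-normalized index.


Crack index = 442 / 5.7 = 77.5 N/mm
Normalized = 77.5 / 2.1 = 36.9 N/mm per mm


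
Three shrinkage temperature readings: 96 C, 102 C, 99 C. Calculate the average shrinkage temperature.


99.0 C


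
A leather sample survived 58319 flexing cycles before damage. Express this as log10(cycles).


4.77


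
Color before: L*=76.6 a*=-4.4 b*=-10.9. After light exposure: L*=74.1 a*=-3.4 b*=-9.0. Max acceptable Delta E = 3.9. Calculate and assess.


Delta E = 3.30
Passes: Yes


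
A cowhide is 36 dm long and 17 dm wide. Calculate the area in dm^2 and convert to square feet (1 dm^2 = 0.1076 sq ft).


612 dm^2
65.85 sq ft


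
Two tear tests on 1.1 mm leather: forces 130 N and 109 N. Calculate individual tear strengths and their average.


Tear 1 = 130 / 1.1 = 118.2 N/mm
Tear 2 = 109 / 1.1 = 99.1 N/mm
Average = (118.2 + 99.1) / 2 = 108.7 N/mm


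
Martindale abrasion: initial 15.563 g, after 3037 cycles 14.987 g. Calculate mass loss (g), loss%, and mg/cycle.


Mass loss = 0.576 g
Loss = 3.70%
Rate = 0.190 mg/cycle


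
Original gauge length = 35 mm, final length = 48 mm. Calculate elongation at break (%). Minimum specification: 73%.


Extension = 48 - 35 = 13 mm
Elongation = 13 / 35 x 100 = 37.1%
Minimum required: 73%
Meets specification: No


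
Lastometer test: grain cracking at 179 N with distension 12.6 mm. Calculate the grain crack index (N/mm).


Grain crack index = force / distension
Index = 179 / 12.6 = 14.2 N/mm


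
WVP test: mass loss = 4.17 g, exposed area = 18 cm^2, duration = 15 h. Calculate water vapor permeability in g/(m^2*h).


154.44 g/(m^2*h)

WVP = mass_loss / (area x time) x 10000
WVP = 4.17 / (18 x 15) x 10000
WVP = 4.17 / 270 x 10000 = 154.44 g/(m^2*h)


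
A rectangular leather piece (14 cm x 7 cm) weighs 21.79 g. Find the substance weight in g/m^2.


Area = 14 x 7 = 98 cm^2
SW = 21.79 / 98 x 10000 = 2223.5 g/m^2


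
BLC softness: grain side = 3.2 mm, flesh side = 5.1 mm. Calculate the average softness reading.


Average = (3.2 + 5.1) / 2
Average = 4.15 mm


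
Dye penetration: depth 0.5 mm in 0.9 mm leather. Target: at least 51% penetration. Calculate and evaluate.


Penetration = 55.6%
Meets target: Yes

Penetration = 0.5 / 0.9 x 100 = 55.6%
Target: 51%
Meets target: Yes


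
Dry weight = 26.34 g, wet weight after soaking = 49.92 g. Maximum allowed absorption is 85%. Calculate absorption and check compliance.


Absorption = 89.5%
Compliant: No


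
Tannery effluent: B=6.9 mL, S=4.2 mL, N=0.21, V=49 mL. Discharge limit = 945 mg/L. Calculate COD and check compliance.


COD = (6.9 - 4.2) x 0.21 x 8000 / 49 = 92.6 mg/L
Limit: 945 mg/L
Compliant: Yes


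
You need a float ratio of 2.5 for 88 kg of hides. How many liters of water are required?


Water = hide weight x target ratio
Water = 88 x 2.5 = 220.0 L


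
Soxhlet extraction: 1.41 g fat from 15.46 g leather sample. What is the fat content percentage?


Fat content = 1.41 / 15.46 x 100
Fat = 9.1%


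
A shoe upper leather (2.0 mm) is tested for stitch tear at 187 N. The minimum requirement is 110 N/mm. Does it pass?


STS = 93.5 N/mm
Passes: No

STS = 187 / 2.0 = 93.5 N/mm
Minimum required: 110 N/mm
Passes: No


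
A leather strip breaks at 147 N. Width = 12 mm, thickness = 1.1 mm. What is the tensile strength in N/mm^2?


Cross-sectional area = 12 x 1.1 = 13.2 mm^2
Tensile strength = 147 / 13.2 = 11.14 N/mm^2


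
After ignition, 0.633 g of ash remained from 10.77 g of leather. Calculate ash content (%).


Ash% = 0.633 / 10.77 x 100
Ash% = 5.88%


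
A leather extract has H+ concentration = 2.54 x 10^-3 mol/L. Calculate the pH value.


pH = 2.60

pH = -log10[H+]
pH = -log10(2.54 x 10^-3) = 2.60


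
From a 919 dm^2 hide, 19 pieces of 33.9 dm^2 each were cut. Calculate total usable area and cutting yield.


Usable area = 644.1 dm^2
Yield = 70.1%


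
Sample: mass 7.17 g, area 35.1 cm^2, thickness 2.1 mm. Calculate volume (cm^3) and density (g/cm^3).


Volume = 7.371 cm^3
Density = 0.973 g/cm^3

Thickness in cm = 2.1 / 10 = 0.21 cm
Volume = 35.1 x 0.21 = 7.371 cm^3
Density = 7.17 / 7.371 = 0.973 g/cm^3


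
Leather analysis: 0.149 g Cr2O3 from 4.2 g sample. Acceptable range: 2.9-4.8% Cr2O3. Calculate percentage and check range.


Cr2O3% = 0.149 / 4.2 x 100 = 3.55%
Acceptable range: 2.9 to 4.8%
Within range: Yes


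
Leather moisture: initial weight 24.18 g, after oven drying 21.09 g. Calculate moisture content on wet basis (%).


Moisture = 24.18 - 21.09 = 3.09 g
MC = 3.09 / 24.18 x 100 = 12.8%


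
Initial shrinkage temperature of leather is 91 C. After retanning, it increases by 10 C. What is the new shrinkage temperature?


New Ts = 91 + 10 = 101 C


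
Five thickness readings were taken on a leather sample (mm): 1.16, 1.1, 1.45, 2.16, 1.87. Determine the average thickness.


1.55 mm


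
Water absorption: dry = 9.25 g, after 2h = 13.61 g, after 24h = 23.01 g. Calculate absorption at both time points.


WA (2h) = (13.61 - 9.25) / 9.25 x 100 = 47.1%
WA (24h) = (23.01 - 9.25) / 9.25 x 100 = 148.8%


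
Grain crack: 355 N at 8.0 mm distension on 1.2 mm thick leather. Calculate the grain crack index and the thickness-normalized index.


Crack index = 355 / 8.0 = 44.4 N/mm
Normalized = 44.4 / 1.2 = 37.0 N/mm per mm


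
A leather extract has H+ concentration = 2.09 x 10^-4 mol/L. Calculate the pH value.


pH = -log10[H+]
pH = -log10(2.09 x 10^-4) = 3.68


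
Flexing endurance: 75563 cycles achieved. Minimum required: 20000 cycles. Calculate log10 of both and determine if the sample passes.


log10(75563) = 4.88
log10(20000) = 4.30
Passes: Yes


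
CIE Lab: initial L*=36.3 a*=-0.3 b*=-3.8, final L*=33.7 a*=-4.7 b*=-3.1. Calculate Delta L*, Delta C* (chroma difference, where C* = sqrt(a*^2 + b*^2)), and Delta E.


Delta L* = -2.6
Delta C* = 1.82
Delta E = 5.16


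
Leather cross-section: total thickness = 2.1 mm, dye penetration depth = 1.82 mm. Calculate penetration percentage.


Penetration% = 1.82 / 2.1 x 100
Penetration = 86.7%


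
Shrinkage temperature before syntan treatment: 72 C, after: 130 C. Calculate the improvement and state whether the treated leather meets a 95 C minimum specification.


Improvement = 130 - 72 = 58 C
Spec check: 130 C >= 95 C? Yes


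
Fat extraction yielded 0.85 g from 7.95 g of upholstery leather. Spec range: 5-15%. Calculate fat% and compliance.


Fat% = 0.85 / 7.95 x 100 = 10.7%
Spec range: 5-15%
Compliant: Yes


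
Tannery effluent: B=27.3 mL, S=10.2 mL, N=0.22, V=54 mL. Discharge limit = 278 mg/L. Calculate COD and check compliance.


COD = (27.3 - 10.2) x 0.22 x 8000 / 54 = 557.3 mg/L
Limit: 278 mg/L
Compliant: No


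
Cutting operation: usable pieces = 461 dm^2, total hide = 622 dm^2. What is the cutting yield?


Yield = usable / total x 100
Yield = 461 / 622 x 100 = 74.1%


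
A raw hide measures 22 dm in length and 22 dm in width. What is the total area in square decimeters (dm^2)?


Area = length x width
Area = 22 x 22 = 484 dm^2


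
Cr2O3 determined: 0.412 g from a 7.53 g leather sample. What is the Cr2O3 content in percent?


Cr2O3% = 0.412 / 7.53 x 100
Cr2O3% = 5.47%


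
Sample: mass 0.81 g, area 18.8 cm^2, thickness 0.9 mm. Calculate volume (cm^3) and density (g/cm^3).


Volume = 1.692 cm^3
Density = 0.479 g/cm^3

Thickness in cm = 0.9 / 10 = 0.09 cm
Volume = 18.8 x 0.09 = 1.692 cm^3
Density = 0.81 / 1.692 = 0.479 g/cm^3
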